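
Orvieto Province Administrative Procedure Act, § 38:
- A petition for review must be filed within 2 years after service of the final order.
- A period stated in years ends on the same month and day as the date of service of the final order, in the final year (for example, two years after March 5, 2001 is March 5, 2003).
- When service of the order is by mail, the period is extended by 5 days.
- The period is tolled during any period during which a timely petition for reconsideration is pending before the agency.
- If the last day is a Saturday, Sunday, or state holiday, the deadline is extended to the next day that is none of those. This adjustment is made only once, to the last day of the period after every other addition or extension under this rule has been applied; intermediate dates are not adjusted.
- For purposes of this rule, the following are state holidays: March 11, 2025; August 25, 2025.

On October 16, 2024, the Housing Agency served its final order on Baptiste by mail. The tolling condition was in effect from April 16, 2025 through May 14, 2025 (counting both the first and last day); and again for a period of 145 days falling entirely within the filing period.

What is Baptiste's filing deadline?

2 years after October 16, 2024 is October 16, 2026.
Service was by mail, adding 5 days: October 16, 2026 + 5 days = October 21, 2026.
From April 16, 2025 through May 14, 2025 inclusive is 29 days; tolling adds 29 days: October 21, 2026 + 29 days = November 19, 2026.
Tolling adds 145 days: November 19, 2026 + 145 days = April 13, 2027.
April 13, 2027 is a Tuesday and not a state holiday, so no extension applies.

April 13, 2027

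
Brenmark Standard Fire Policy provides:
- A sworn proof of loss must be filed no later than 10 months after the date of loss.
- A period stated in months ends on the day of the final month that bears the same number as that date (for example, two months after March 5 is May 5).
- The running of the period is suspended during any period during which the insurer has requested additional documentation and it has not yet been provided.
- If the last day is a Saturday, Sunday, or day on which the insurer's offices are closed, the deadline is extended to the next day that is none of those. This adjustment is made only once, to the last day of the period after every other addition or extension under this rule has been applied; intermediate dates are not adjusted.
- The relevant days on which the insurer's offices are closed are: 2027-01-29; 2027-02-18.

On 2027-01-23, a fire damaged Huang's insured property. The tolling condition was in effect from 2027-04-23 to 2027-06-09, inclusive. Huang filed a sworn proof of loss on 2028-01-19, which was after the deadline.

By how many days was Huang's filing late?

9 days

10 months after 2027-01-23 is November 23, 2027.
From April 23, 2027 through June 9, 2027 inclusive is 48 days; tolling adds 48 days: November 23, 2027 + 48 days = January 10, 2028.
January 10, 2028 is a Monday and not a day on which the insurer's offices are closed, so no extension applies.
The deadline is January 10, 2028; from January 10, 2028 to January 19, 2028 is 9 days.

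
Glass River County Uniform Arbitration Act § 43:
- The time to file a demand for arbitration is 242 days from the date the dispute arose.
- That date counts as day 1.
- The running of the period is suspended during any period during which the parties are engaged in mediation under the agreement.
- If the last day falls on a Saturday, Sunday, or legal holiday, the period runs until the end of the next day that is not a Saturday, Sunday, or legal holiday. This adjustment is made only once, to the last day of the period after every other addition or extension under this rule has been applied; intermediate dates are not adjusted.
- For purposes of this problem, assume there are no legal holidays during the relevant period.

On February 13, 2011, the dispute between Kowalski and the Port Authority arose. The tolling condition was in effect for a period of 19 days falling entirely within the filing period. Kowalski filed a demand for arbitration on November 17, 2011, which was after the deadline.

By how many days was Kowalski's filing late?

17 days

Counting February 13, 2011 as day 1, day 242 is October 12, 2011.
Tolling adds 19 days: October 12, 2011 + 19 days = October 31, 2011.
October 31, 2011 is a Monday and not a legal holiday, so no extension applies.
The deadline is October 31, 2011; from October 31, 2011 to November 17, 2011 is 17 days.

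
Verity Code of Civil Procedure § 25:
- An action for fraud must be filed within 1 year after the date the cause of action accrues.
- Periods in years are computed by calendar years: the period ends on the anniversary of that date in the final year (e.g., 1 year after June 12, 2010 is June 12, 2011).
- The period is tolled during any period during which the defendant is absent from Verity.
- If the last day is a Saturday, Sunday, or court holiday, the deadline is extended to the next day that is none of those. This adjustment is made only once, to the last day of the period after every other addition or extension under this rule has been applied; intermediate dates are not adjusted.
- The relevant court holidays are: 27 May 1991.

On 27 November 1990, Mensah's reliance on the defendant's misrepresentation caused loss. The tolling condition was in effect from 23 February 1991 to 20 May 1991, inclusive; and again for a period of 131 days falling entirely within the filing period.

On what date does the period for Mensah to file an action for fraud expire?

1 year after 27 November 1990 is November 27, 1991.
From February 23, 1991 through May 20, 1991 inclusive is 87 days; tolling adds 87 days: November 27, 1991 + 87 days = February 22, 1992.
Tolling adds 131 days: February 22, 1992 + 131 days = July 2, 1992.
July 2, 1992 is a Thursday and not a court holiday, so no extension applies.

July 2, 1992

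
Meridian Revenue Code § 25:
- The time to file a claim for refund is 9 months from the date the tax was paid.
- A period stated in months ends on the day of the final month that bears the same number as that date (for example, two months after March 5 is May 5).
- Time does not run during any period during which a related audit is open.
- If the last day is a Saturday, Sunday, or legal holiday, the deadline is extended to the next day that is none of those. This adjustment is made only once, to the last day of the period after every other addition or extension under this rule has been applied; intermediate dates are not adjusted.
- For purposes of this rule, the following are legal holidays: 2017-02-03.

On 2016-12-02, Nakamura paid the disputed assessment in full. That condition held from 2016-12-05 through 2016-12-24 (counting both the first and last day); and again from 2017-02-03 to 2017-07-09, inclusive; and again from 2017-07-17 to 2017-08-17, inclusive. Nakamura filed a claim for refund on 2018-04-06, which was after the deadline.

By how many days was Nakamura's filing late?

7 days

9 months after 2016-12-02 is September 2, 2017.
From December 5, 2016 through December 24, 2016 inclusive is 20 days; tolling adds 20 days: September 2, 2017 + 20 days = September 22, 2017.
From February 3, 2017 through July 9, 2017 inclusive is 157 days; tolling adds 157 days: September 22, 2017 + 157 days = February 26, 2018.
From July 17, 2017 through August 17, 2017 inclusive is 32 days; tolling adds 32 days: February 26, 2018 + 32 days = March 30, 2018.
March 30, 2018 is a Friday and not a legal holiday, so no extension applies.
The deadline is March 30, 2018; from March 30, 2018 to April 6, 2018 is 7 days.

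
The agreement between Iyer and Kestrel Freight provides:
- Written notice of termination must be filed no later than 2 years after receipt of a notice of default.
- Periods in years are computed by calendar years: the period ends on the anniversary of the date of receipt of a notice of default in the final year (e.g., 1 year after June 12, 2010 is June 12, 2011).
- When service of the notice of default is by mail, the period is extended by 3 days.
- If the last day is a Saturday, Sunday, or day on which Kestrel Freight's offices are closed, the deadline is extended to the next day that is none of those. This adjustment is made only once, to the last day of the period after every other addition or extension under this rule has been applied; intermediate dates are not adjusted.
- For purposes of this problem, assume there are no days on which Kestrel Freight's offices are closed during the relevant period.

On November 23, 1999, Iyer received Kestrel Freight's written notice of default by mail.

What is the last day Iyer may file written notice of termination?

November 26, 2001

2 years after November 23, 1999 is November 23, 2001.
Service was by mail, adding 3 days: November 23, 2001 + 3 days = November 26, 2001.
November 26, 2001 is a Monday and not a day on which Kestrel Freight's offices are closed, so no extension applies.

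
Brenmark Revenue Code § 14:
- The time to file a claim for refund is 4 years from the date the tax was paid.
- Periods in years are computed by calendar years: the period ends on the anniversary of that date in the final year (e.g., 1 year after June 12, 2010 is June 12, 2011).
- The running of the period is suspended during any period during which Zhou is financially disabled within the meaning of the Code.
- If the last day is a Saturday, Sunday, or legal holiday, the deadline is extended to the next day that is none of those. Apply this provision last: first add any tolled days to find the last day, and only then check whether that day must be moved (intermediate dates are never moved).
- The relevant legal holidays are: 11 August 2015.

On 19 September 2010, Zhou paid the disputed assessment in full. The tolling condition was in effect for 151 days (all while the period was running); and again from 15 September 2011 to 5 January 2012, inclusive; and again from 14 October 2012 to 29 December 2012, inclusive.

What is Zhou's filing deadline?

August 26, 2015

4 years after 19 September 2010 is September 19, 2014.
Tolling adds 151 days: September 19, 2014 + 151 days = February 17, 2015.
From September 15, 2011 through January 5, 2012 inclusive is 113 days; tolling adds 113 days: February 17, 2015 + 113 days = June 10, 2015.
From October 14, 2012 through December 29, 2012 inclusive is 77 days; tolling adds 77 days: June 10, 2015 + 77 days = August 26, 2015.
August 26, 2015 is a Wednesday and not a legal holiday, so no extension applies.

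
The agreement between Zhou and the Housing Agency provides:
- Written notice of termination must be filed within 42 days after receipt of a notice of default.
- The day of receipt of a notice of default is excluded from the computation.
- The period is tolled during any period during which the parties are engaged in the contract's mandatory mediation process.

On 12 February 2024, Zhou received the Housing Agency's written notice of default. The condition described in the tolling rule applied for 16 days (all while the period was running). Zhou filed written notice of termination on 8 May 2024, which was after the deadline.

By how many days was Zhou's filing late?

28 days

42 days after 12 February 2024 is March 25, 2024.
Tolling adds 16 days: March 25, 2024 + 16 days = April 10, 2024.
The deadline is April 10, 2024; from April 10, 2024 to May 8, 2024 is 28 days.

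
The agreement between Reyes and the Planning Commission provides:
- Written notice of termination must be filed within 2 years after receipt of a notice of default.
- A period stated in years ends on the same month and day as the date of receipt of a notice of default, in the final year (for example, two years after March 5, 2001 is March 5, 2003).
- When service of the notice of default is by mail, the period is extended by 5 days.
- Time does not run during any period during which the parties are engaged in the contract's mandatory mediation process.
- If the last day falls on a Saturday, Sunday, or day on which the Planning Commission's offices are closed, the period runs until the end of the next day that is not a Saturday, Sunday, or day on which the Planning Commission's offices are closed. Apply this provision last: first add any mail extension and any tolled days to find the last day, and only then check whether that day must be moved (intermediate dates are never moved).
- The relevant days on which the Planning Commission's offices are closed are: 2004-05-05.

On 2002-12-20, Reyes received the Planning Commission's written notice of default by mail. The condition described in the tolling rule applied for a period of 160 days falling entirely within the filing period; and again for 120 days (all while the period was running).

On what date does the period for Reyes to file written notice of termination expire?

October 3, 2005

2 years after 2002-12-20 is December 20, 2004.
Service was by mail, adding 5 days: December 20, 2004 + 5 days = December 25, 2004.
Tolling adds 160 days: December 25, 2004 + 160 days = June 3, 2005.
Tolling adds 120 days: June 3, 2005 + 120 days = October 1, 2005.
October 1, 2005 is Saturday; October 2, 2005 is Sunday. The next qualifying day is October 3, 2005.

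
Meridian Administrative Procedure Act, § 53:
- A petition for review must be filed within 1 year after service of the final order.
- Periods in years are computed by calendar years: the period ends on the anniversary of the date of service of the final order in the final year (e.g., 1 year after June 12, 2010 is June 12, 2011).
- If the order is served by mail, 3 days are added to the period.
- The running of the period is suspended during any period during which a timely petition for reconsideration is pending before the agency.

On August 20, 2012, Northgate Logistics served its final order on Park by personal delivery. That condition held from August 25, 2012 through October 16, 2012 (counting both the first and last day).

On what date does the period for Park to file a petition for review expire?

October 12, 2013

1 year after August 20, 2012 is August 20, 2013.
Service was not by mail, so no mail extension applies.
From August 25, 2012 through October 16, 2012 inclusive is 53 days; tolling adds 53 days: August 20, 2013 + 53 days = October 12, 2013.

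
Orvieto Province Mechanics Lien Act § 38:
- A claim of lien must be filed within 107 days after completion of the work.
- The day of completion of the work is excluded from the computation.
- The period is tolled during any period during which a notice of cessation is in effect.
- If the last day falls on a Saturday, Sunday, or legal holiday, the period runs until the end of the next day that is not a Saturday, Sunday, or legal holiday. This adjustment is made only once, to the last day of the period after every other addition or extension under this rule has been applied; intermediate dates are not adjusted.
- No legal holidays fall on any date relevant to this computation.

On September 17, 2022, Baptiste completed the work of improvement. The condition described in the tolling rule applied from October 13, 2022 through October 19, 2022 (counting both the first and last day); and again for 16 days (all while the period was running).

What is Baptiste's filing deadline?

January 25, 2023

107 days after September 17, 2022 is January 2, 2023.
From October 13, 2022 through October 19, 2022 inclusive is 7 days; tolling adds 7 days: January 2, 2023 + 7 days = January 9, 2023.
Tolling adds 16 days: January 9, 2023 + 16 days = January 25, 2023.
January 25, 2023 is a Wednesday and not a legal holiday, so no extension applies.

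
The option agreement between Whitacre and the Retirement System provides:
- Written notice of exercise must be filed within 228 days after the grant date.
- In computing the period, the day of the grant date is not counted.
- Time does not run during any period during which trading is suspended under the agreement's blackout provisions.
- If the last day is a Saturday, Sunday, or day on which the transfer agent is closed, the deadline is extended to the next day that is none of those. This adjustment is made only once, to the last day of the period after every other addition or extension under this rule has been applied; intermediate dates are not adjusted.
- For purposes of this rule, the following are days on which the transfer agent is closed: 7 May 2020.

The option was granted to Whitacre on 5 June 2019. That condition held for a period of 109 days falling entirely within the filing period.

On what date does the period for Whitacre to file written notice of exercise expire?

228 days after 5 June 2019 is January 19, 2020.
Tolling adds 109 days: January 19, 2020 + 109 days = May 7, 2020.
May 7, 2020 is a listed holiday. The next qualifying day is May 8, 2020.

May 8, 2020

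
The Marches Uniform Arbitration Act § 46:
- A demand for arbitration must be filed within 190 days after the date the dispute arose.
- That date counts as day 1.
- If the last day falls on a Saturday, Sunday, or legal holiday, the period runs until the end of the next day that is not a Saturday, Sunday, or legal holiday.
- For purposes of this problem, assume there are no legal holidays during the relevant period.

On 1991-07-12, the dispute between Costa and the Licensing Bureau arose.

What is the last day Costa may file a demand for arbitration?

January 17, 1992

Counting 1991-07-12 as day 1, day 190 is January 17, 1992.
January 17, 1992 is a Friday and not a legal holiday, so no extension applies.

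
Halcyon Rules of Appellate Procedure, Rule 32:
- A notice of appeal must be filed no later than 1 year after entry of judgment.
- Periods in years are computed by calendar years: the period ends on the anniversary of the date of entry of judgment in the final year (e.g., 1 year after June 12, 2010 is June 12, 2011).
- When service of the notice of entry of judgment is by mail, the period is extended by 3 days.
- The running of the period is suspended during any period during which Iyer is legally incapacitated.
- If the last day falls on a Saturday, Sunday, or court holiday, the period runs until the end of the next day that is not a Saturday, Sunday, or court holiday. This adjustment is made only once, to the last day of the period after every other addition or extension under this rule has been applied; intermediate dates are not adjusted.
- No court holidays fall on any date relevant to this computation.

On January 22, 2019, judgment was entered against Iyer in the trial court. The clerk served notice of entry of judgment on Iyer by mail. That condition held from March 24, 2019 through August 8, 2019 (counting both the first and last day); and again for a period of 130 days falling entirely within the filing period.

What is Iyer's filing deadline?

1 year after January 22, 2019 is January 22, 2020.
Service was by mail, adding 3 days: January 22, 2020 + 3 days = January 25, 2020.
From March 24, 2019 through August 8, 2019 inclusive is 138 days; tolling adds 138 days: January 25, 2020 + 138 days = June 11, 2020.
Tolling adds 130 days: June 11, 2020 + 130 days = October 19, 2020.
October 19, 2020 is a Monday and not a court holiday, so no extension applies.

October 19, 2020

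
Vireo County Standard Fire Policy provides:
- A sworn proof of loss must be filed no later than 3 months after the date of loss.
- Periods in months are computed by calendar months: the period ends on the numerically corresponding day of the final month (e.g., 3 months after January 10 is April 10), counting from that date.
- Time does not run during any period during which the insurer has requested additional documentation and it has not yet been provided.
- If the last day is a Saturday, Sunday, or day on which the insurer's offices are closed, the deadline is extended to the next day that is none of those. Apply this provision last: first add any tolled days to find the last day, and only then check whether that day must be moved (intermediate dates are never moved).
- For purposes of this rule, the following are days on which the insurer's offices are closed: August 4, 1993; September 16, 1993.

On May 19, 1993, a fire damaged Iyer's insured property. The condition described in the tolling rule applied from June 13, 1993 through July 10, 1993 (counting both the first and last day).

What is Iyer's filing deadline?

September 17, 1993

3 months after May 19, 1993 is August 19, 1993.
From June 13, 1993 through July 10, 1993 inclusive is 28 days; tolling adds 28 days: August 19, 1993 + 28 days = September 16, 1993.
September 16, 1993 is a listed holiday. The next qualifying day is September 17, 1993.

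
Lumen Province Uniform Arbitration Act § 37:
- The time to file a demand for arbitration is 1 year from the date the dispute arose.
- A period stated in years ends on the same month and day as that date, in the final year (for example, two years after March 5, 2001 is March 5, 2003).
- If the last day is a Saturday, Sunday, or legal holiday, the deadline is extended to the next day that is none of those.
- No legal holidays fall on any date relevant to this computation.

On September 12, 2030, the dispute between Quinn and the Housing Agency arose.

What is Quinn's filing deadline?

1 year after September 12, 2030 is September 12, 2031.
September 12, 2031 is a Friday and not a legal holiday, so no extension applies.

September 12, 2031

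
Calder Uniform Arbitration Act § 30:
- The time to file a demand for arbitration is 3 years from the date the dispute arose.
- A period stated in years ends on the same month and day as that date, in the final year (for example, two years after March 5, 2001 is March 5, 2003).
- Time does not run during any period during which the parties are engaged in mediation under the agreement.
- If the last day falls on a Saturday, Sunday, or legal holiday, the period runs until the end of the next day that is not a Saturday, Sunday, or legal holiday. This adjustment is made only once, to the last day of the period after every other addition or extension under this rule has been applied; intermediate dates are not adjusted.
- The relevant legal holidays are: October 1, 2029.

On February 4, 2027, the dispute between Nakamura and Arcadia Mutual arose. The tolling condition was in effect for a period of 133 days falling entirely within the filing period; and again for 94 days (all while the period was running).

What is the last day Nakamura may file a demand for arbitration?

September 19, 2030

3 years after February 4, 2027 is February 4, 2030.
Tolling adds 133 days: February 4, 2030 + 133 days = June 17, 2030.
Tolling adds 94 days: June 17, 2030 + 94 days = September 19, 2030.
September 19, 2030 is a Thursday and not a legal holiday, so no extension applies.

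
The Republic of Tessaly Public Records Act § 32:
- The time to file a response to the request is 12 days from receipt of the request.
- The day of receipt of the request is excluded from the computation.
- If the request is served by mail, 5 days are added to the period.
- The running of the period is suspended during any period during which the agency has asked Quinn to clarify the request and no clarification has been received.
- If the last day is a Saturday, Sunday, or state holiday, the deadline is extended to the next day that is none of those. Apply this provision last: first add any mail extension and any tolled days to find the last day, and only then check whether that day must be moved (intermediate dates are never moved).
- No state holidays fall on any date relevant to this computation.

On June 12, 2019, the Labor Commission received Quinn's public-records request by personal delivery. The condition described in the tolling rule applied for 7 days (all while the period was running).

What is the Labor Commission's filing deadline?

July 1, 2019

12 days after June 12, 2019 is June 24, 2019.
Service was not by mail, so no mail extension applies.
Tolling adds 7 days: June 24, 2019 + 7 days = July 1, 2019.
July 1, 2019 is a Monday and not a state holiday, so no extension applies.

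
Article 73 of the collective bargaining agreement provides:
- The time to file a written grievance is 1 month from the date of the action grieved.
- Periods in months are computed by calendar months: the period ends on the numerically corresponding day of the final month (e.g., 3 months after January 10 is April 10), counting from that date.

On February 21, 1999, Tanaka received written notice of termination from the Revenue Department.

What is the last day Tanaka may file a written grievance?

1 month after February 21, 1999 is March 21, 1999.

March 21, 1999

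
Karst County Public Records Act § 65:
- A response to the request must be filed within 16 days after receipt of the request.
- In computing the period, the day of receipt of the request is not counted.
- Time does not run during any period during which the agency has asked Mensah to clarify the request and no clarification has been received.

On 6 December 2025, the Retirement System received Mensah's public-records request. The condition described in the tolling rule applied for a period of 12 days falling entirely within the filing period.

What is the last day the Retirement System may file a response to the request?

January 3, 2026

16 days after 6 December 2025 is December 22, 2025.
Tolling adds 12 days: December 22, 2025 + 12 days = January 3, 2026.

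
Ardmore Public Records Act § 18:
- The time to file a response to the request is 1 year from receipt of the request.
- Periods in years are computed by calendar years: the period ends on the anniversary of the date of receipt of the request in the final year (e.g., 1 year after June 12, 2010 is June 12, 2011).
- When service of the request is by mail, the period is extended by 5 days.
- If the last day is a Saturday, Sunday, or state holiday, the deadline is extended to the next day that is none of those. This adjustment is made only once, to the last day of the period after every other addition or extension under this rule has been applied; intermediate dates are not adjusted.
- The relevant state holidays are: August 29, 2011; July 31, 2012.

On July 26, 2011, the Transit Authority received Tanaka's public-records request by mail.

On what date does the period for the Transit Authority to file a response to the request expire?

1 year after July 26, 2011 is July 26, 2012.
Service was by mail, adding 5 days: July 26, 2012 + 5 days = July 31, 2012.
July 31, 2012 is a listed holiday. The next qualifying day is August 1, 2012.

August 1, 2012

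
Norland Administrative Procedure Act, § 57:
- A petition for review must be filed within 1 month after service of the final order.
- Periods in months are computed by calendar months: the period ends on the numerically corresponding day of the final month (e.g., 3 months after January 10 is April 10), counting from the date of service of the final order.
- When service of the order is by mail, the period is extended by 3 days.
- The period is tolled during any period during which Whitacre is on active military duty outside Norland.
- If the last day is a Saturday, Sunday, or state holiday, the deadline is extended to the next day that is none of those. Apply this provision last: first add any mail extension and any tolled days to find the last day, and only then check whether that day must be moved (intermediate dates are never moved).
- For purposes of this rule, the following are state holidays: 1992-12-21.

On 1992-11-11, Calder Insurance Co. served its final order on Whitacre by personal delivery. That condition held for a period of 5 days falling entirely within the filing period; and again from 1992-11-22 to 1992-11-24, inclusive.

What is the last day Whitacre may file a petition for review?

1 month after 1992-11-11 is December 11, 1992.
Service was not by mail, so no mail extension applies.
Tolling adds 5 days: December 11, 1992 + 5 days = December 16, 1992.
From November 22, 1992 through November 24, 1992 inclusive is 3 days; tolling adds 3 days: December 16, 1992 + 3 days = December 19, 1992.
December 19, 1992 is Saturday; December 20, 1992 is Sunday; December 21, 1992 is a listed holiday. The next qualifying day is December 22, 1992.

December 22, 1992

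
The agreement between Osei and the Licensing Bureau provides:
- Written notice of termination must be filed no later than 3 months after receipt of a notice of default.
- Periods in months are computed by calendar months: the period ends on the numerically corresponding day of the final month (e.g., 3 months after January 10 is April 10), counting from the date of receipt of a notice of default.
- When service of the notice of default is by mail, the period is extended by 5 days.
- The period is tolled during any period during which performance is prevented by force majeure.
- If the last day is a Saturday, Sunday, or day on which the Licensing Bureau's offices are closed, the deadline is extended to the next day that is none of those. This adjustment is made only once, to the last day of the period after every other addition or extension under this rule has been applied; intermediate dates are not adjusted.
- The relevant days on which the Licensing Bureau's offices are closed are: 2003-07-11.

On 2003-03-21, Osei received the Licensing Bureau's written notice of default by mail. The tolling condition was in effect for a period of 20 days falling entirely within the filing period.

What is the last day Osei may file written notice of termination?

3 months after 2003-03-21 is June 21, 2003.
Service was by mail, adding 5 days: June 21, 2003 + 5 days = June 26, 2003.
Tolling adds 20 days: June 26, 2003 + 20 days = July 16, 2003.
July 16, 2003 is a Wednesday and not a day on which the Licensing Bureau's offices are closed, so no extension applies.

July 16, 2003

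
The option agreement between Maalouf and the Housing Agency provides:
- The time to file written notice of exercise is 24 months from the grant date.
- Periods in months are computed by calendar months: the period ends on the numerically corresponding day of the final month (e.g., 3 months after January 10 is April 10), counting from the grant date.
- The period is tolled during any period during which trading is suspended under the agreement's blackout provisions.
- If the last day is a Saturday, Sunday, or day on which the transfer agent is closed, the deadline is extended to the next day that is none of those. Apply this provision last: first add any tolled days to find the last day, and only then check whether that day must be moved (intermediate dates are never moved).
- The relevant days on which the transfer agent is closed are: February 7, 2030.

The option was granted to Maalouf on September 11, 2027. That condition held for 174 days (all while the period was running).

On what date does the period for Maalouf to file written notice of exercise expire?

March 4, 2030

24 months after September 11, 2027 is September 11, 2029.
Tolling adds 174 days: September 11, 2029 + 174 days = March 4, 2030.
March 4, 2030 is a Monday and not a day on which the transfer agent is closed, so no extension applies.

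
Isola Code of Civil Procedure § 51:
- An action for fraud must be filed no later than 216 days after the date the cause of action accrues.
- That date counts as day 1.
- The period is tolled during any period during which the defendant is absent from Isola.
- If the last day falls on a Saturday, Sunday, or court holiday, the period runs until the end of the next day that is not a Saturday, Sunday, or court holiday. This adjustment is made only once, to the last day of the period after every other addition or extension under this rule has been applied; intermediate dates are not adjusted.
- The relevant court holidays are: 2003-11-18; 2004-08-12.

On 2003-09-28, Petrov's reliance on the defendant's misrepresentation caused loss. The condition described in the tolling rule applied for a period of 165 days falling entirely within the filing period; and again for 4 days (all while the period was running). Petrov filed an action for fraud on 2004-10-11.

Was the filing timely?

Yes

Counting 2003-09-28 as day 1, day 216 is April 30, 2004.
Tolling adds 165 days: April 30, 2004 + 165 days = October 12, 2004.
Tolling adds 4 days: October 12, 2004 + 4 days = October 16, 2004.
October 16, 2004 is Saturday; October 17, 2004 is Sunday. The next qualifying day is October 18, 2004.
The deadline is October 18, 2004; the filing on October 11, 2004 is on or before that date.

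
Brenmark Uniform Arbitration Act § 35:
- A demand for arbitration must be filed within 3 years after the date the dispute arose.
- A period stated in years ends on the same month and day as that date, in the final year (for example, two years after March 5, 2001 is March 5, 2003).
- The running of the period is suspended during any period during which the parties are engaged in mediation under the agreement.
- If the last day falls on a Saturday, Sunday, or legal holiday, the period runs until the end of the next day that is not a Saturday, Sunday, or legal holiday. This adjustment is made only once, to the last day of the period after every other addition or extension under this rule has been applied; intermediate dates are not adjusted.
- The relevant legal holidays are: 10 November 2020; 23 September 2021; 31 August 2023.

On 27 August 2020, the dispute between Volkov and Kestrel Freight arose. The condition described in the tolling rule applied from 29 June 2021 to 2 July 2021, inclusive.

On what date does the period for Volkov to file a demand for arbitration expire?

3 years after 27 August 2020 is August 27, 2023.
From June 29, 2021 through July 2, 2021 inclusive is 4 days; tolling adds 4 days: August 27, 2023 + 4 days = August 31, 2023.
August 31, 2023 is a listed holiday. The next qualifying day is September 1, 2023.

September 1, 2023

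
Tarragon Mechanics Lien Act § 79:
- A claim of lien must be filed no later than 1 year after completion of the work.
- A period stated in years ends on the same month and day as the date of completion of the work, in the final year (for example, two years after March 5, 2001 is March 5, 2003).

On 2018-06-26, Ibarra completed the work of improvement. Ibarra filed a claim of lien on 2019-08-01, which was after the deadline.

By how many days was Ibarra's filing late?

1 year after 2018-06-26 is June 26, 2019.
The deadline is June 26, 2019; from June 26, 2019 to August 1, 2019 is 36 days.

36 days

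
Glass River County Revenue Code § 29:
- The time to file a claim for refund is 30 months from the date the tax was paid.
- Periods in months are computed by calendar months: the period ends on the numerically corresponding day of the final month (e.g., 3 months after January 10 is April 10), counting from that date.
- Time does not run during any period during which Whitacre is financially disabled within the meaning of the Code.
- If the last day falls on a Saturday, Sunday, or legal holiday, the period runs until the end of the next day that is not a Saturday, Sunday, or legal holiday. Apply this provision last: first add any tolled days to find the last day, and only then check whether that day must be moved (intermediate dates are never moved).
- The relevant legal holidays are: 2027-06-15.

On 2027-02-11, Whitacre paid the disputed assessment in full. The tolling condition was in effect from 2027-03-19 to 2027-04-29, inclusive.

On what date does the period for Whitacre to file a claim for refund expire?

30 months after 2027-02-11 is August 11, 2029.
From March 19, 2027 through April 29, 2027 inclusive is 42 days; tolling adds 42 days: August 11, 2029 + 42 days = September 22, 2029.
September 22, 2029 is Saturday; September 23, 2029 is Sunday. The next qualifying day is September 24, 2029.

September 24, 2029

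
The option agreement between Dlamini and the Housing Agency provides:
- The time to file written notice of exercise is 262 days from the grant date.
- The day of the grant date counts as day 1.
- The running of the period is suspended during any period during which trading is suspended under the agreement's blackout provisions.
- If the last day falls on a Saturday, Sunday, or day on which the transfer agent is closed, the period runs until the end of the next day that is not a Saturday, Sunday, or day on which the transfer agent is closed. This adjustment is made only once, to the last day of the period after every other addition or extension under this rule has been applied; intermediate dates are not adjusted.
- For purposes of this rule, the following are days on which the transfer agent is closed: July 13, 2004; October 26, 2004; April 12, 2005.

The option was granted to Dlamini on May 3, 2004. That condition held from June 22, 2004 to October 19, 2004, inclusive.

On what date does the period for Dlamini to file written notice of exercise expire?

Counting May 3, 2004 as day 1, day 262 is January 19, 2005.
From June 22, 2004 through October 19, 2004 inclusive is 120 days; tolling adds 120 days: January 19, 2005 + 120 days = May 19, 2005.
May 19, 2005 is a Thursday and not a day on which the transfer agent is closed, so no extension applies.

May 19, 2005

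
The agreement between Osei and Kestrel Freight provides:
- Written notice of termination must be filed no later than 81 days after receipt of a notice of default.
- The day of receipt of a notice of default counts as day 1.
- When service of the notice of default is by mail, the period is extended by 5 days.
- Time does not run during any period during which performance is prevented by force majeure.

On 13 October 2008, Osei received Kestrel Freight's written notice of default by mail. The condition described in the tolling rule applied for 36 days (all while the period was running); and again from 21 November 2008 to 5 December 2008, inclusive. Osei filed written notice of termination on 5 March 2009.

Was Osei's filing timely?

Counting 13 October 2008 as day 1, day 81 is January 1, 2009.
Service was by mail, adding 5 days: January 1, 2009 + 5 days = January 6, 2009.
Tolling adds 36 days: January 6, 2009 + 36 days = February 11, 2009.
From November 21, 2008 through December 5, 2008 inclusive is 15 days; tolling adds 15 days: February 11, 2009 + 15 days = February 26, 2009.
The deadline is February 26, 2009; the filing on March 5, 2009 is after that date.

No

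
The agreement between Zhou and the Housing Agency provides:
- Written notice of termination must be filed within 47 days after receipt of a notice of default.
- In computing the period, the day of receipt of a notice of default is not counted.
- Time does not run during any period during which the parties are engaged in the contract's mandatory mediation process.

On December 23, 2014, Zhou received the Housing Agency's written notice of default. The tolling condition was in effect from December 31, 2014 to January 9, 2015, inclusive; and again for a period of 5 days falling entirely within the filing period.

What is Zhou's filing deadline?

47 days after December 23, 2014 is February 8, 2015.
From December 31, 2014 through January 9, 2015 inclusive is 10 days; tolling adds 10 days: February 8, 2015 + 10 days = February 18, 2015.
Tolling adds 5 days: February 18, 2015 + 5 days = February 23, 2015.

February 23, 2015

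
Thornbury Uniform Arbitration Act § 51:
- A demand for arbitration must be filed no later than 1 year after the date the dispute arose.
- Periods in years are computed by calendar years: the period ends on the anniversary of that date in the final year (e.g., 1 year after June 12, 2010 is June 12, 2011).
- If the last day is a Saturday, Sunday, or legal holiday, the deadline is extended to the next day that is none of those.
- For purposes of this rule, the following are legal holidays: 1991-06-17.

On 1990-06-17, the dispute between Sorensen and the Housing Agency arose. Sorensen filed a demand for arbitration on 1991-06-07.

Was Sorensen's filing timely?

1 year after 1990-06-17 is June 17, 1991.
June 17, 1991 is a listed holiday. The next qualifying day is June 18, 1991.
The deadline is June 18, 1991; the filing on June 7, 1991 is on or before that date.

Yes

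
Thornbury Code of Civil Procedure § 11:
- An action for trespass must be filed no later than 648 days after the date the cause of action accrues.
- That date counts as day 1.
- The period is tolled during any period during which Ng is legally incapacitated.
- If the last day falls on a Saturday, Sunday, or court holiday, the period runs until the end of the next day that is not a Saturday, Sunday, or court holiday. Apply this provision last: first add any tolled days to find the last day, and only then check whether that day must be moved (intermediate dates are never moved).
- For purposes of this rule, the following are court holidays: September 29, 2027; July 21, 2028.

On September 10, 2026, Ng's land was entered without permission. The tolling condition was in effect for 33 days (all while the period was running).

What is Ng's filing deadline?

July 24, 2028

Counting September 10, 2026 as day 1, day 648 is June 18, 2028.
Tolling adds 33 days: June 18, 2028 + 33 days = July 21, 2028.
July 21, 2028 is a listed holiday; July 22, 2028 is Saturday; July 23, 2028 is Sunday. The next qualifying day is July 24, 2028.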